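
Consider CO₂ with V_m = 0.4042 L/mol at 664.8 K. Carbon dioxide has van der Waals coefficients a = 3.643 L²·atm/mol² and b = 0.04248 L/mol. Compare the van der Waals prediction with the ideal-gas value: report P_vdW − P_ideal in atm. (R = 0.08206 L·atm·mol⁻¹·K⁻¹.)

ΔP ≈ -6.45 atm

Ideal: P_ideal = RT/V_m = (0.08206)(664.8)/0.4042 = 134.967 atm
vdW: P = RT/(V_m − b) − a/V_m² = 54.5535/0.361720 − 3.643/0.163378 = 150.817 − 22.2980 = 128.519 atm
ΔP = 128.519 − 134.967 = -6.45 atm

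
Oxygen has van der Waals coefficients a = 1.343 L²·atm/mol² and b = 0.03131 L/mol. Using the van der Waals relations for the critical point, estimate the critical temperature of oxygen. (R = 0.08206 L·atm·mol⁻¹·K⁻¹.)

T_c ≈ 154.9 K

For a van der Waals gas, T_c = 8a/(27Rb).
T_c = 8×1.343/(27×0.08206×0.03131) = 10.744/0.069371 = 154.9 K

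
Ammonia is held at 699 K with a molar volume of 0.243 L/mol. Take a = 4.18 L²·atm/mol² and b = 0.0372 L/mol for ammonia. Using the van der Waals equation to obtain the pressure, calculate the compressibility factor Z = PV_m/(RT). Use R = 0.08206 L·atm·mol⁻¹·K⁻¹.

Z ≈ 0.8809

P = RT/(V_m − b) − a/V_m² = (0.08206)(699)/(0.243 − 0.0372) − 4.18/(0.243)²
  = 57.360/0.20580 − 70.789 = 278.72 − 70.789 = 207.93 atm
Z = PV_m/(RT) = (207.93)(0.243)/((0.08206)(699)) = 50.527/57.360 = 0.8809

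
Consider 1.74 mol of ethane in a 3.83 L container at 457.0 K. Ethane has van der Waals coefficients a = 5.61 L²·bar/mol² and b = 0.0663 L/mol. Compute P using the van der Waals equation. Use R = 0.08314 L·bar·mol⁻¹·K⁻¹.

P = nRT/(V − nb) − a n²/V²
nRT/(V − nb) = (1.74)(0.08314)(457.0)/(3.83 − 1.74×0.0663) = 66.111/3.7146 = 17.798 bar
a n²/V² = (5.61)(1.74)²/(3.83)² = 1.1579 bar
P = 17.798 − 1.1579 = 16.64 bar

P ≈ 16.64 bar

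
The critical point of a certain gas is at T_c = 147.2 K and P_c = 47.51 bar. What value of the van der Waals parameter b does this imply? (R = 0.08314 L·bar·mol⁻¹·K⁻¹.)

b ≈ 0.03220 L/mol

From T_c = 8a/(27Rb) and P_c = a/(27b²): b = R T_c/(8 P_c).
b = (0.08314)(147.2)/(8×47.51) = 12.238/380.08 = 0.03220 L/mol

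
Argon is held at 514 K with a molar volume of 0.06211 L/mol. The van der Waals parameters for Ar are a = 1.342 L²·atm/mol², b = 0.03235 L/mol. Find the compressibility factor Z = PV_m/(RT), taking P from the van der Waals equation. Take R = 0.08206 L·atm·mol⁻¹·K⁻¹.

Z ≈ 1.575

P = RT/(V_m − b) − a/V_m² = (0.08206)(514)/(0.06211 − 0.03235) − 1.342/(0.06211)²
  = 42.179/0.029760 − 347.88 = 1417.3 − 347.88 = 1069.4 atm
Z = PV_m/(RT) = (1069.4)(0.06211)/((0.08206)(514)) = 66.420/42.179 = 1.575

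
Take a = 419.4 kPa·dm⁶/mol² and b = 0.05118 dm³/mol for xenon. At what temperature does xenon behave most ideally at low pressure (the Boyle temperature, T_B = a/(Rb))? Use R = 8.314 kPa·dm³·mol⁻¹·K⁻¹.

For a van der Waals gas the second virial coefficient B₂ = b − a/(RT) vanishes at T_B = a/(Rb).
T_B = 419.4/(8.314×0.05118) = 419.4/0.42551 = 985.6 K

T_B ≈ 985.6 K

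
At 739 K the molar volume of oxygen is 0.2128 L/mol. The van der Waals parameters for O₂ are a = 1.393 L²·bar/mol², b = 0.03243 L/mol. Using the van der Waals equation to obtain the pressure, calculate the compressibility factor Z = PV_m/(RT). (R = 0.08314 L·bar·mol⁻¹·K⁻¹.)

Z ≈ 1.073

P = RT/(V_m − b) − a/V_m² = (0.08314)(739)/(0.2128 − 0.03243) − 1.393/(0.2128)²
  = 61.440/0.18037 − 30.762 = 340.63 − 30.762 = 309.87 bar
Z = PV_m/(RT) = (309.87)(0.2128)/((0.08314)(739)) = 65.940/61.440 = 1.073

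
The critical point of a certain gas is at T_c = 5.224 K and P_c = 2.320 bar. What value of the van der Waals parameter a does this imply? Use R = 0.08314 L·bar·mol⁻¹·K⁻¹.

a ≈ 0.03430 L²·bar/mol²

From T_c = 8a/(27Rb) and P_c = a/(27b²): a = 27 R² T_c²/(64 P_c).
a = 27×(0.08314)²×(5.224)²/(64×2.320) = 5.0932/148.48 = 0.03430 L²·bar/mol²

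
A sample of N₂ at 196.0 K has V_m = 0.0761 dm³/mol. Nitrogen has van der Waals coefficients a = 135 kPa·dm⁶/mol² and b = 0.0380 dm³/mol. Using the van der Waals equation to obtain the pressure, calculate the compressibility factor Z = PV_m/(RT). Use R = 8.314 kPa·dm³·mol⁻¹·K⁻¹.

P = RT/(V_m − b) − a/V_m² = (8.314)(196.0)/(0.0761 − 0.0380) − 135/(0.0761)²
  = 1629.5/0.038100 − 23311 = 42769 − 23311 = 19458 kPa
Z = PV_m/(RT) = (19458)(0.0761)/((8.314)(196.0)) = 1480.8/1629.5 = 0.9087

Z ≈ 0.9087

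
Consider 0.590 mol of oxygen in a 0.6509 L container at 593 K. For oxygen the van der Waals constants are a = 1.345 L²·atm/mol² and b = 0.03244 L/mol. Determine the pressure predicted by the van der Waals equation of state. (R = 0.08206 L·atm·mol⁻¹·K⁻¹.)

P = nRT/(V − nb) − a n²/V²
nRT/(V − nb) = (0.590)(0.08206)(593)/(0.6509 − 0.590×0.03244) = 28.710/0.63176 = 45.444 atm
a n²/V² = (1.345)(0.590)²/(0.6509)² = 1.1051 atm
P = 45.444 − 1.1051 = 44.34 atm

P ≈ 44.34 atm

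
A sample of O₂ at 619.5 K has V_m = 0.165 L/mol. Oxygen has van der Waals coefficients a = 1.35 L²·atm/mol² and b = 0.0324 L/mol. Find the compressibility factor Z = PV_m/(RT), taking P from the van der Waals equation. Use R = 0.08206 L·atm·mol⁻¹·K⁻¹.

P = RT/(V_m − b) − a/V_m² = (0.08206)(619.5)/(0.165 − 0.0324) − 1.35/(0.165)²
  = 50.836/0.13260 − 49.587 = 383.38 − 49.587 = 333.79 atm
Z = PV_m/(RT) = (333.79)(0.165)/((0.08206)(619.5)) = 55.075/50.836 = 1.083

Z ≈ 1.083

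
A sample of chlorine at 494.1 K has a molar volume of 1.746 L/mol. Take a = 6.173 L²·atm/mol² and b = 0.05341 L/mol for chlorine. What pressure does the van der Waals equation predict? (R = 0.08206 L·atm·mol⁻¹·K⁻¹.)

P ≈ 21.93 atm

P = RT/(V_m − b) − a/V_m²
RT/(V_m − b) = (0.08206)(494.1)/(1.746 − 0.05341) = 40.546/1.6926 = 23.955 atm
a/V_m² = 6.173/(1.746)² = 2.0249 atm
P = 23.955 − 2.0249 = 21.93 atm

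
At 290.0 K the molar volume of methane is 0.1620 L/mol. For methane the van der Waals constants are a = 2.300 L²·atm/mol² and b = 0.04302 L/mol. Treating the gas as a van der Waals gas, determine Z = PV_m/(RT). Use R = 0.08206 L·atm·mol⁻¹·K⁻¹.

Z ≈ 0.7650

P = RT/(V_m − b) − a/V_m² = (0.08206)(290.0)/(0.1620 − 0.04302) − 2.300/(0.1620)²
  = 23.797/0.11898 − 87.639 = 200.01 − 87.639 = 112.37 atm
Z = PV_m/(RT) = (112.37)(0.1620)/((0.08206)(290.0)) = 18.204/23.797 = 0.7650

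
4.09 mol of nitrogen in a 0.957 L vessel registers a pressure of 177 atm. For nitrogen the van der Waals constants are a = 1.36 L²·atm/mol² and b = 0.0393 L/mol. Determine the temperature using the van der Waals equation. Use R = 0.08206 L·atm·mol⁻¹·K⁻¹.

T ≈ 478.9 K

T = (P + a n²/V²)(V − nb)/(nR)
P + a n²/V² = 177 + (1.36)(4.09)²/(0.957)² = 201.84 atm
V − nb = 0.957 − (4.09)(0.0393) = 0.79626 L
T = (201.84)(0.79626)/((4.09)(0.08206)) = 478.9 K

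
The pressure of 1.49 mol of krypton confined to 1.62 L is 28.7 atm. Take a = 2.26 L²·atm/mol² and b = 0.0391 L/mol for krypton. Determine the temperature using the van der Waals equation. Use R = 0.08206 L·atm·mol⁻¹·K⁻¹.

T = (P + a n²/V²)(V − nb)/(nR)
P + a n²/V² = 28.7 + (2.26)(1.49)²/(1.62)² = 30.612 atm
V − nb = 1.62 − (1.49)(0.0391) = 1.5617 L
T = (30.612)(1.5617)/((1.49)(0.08206)) = 391.0 K

T ≈ 391.0 K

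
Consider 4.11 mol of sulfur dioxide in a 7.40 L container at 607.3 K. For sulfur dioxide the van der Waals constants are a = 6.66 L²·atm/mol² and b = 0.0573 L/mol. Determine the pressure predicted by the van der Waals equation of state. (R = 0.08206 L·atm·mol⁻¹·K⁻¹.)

P ≈ 26.53 atm

P = nRT/(V − nb) − a n²/V²
nRT/(V − nb) = (4.11)(0.08206)(607.3)/(7.40 − 4.11×0.0573) = 204.82/7.1645 = 28.588 atm
a n²/V² = (6.66)(4.11)²/(7.40)² = 2.0544 atm
P = 28.588 − 2.0544 = 26.53 atm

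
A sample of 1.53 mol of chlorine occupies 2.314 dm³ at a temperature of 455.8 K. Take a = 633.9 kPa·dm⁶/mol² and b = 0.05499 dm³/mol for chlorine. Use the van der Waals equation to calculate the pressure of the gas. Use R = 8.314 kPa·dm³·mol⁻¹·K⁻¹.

P = nRT/(V − nb) − a n²/V²
nRT/(V − nb) = (1.53)(8.314)(455.8)/(2.314 − 1.53×0.05499) = 5798.0/2.2299 = 2600.1 kPa
a n²/V² = (633.9)(1.53)²/(2.314)² = 277.13 kPa
P = 2600.1 − 277.13 = 2323 kPa

P ≈ 2323 kPa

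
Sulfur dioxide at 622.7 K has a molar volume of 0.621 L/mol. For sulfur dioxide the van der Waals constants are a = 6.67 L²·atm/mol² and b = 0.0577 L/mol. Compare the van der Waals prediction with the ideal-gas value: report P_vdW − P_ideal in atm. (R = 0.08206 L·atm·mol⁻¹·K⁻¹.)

ΔP ≈ -8.867 atm

Ideal: P_ideal = RT/V_m = (0.08206)(622.7)/0.621 = 82.2846 atm
vdW: P = RT/(V_m − b) − a/V_m² = 51.0988/0.563300 − 6.67/0.385641 = 90.7133 − 17.2959 = 73.4174 atm
ΔP = 73.4174 − 82.2846 = -8.867 atm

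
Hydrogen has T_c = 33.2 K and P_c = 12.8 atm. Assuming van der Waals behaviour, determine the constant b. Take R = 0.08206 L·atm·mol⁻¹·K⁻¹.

b ≈ 0.02661 L/mol

From T_c = 8a/(27Rb) and P_c = a/(27b²): b = R T_c/(8 P_c).
b = (0.08206)(33.2)/(8×12.8) = 2.7244/102.40 = 0.02661 L/mol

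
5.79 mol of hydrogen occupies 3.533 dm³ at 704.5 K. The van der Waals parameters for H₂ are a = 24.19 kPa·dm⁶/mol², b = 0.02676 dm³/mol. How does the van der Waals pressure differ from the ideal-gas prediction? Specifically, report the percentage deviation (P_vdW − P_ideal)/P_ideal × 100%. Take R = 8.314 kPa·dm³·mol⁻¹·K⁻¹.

3.91 %

Ideal: P_ideal = nRT/V = (5.79)(8.314)(704.5)/3.533 = 9599.00 kPa
vdW: P = nRT/(V − nb) − a n²/V² = 33913.3/3.37806 − 810.948/12.4821 = 10039.3 − 64.9689 = 9974.3 kPa
% deviation = (9974.3 − 9599.00)/9599.00 × 100% = 3.91%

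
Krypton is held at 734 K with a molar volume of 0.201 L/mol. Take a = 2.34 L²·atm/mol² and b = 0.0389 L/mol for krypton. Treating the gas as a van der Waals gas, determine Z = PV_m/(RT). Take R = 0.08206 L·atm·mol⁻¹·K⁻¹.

P = RT/(V_m − b) − a/V_m² = (0.08206)(734)/(0.201 − 0.0389) − 2.34/(0.201)²
  = 60.232/0.16210 − 57.919 = 371.57 − 57.919 = 313.65 atm
Z = PV_m/(RT) = (313.65)(0.201)/((0.08206)(734)) = 63.044/60.232 = 1.047

Z ≈ 1.047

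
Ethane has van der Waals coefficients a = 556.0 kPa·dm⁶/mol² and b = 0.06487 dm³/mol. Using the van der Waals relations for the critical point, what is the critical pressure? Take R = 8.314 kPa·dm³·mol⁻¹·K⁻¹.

P_c ≈ 4894 kPa

For a van der Waals gas, P_c = a/(27b²).
P_c = 556.0/(27×(0.06487)²) = 556.0/0.11362 = 4894 kPa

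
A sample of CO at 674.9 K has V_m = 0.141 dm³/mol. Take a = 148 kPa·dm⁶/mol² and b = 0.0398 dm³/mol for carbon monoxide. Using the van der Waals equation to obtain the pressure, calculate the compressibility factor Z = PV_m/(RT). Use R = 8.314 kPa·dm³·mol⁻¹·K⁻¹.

P = RT/(V_m − b) − a/V_m² = (8.314)(674.9)/(0.141 − 0.0398) − 148/(0.141)²
  = 5611.1/0.10120 − 7444.3 = 55446 − 7444.3 = 48002 kPa
Z = PV_m/(RT) = (48002)(0.141)/((8.314)(674.9)) = 6768.3/5611.1 = 1.206

Z ≈ 1.206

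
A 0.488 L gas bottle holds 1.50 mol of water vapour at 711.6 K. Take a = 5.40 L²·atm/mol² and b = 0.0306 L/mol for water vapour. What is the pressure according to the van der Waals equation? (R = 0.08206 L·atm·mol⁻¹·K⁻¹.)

P = nRT/(V − nb) − a n²/V²
nRT/(V − nb) = (1.50)(0.08206)(711.6)/(0.488 − 1.50×0.0306) = 87.591/0.44210 = 198.12 atm
a n²/V² = (5.40)(1.50)²/(0.488)² = 51.020 atm
P = 198.12 − 51.020 = 147.1 atm

P ≈ 147.1 atm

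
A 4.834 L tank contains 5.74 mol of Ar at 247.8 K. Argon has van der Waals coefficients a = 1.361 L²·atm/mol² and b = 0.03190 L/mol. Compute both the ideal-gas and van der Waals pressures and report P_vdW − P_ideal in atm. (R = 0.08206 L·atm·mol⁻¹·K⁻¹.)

ΔP ≈ -0.968 atm

Ideal: P_ideal = nRT/V = (5.74)(0.08206)(247.8)/4.834 = 24.1456 atm
vdW: P = nRT/(V − nb) − a n²/V² = 116.720/4.65089 − 44.8417/23.3676 = 25.0963 − 1.91897 = 23.1773 atm
ΔP = 23.1773 − 24.1456 = -0.968 atm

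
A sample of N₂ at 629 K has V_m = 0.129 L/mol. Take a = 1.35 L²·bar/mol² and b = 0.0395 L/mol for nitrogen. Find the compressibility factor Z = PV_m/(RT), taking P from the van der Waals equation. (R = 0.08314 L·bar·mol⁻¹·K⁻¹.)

Z ≈ 1.241

P = RT/(V_m − b) − a/V_m² = (0.08314)(629)/(0.129 − 0.0395) − 1.35/(0.129)²
  = 52.295/0.089500 − 81.125 = 584.30 − 81.125 = 503.18 bar
Z = PV_m/(RT) = (503.18)(0.129)/((0.08314)(629)) = 64.910/52.295 = 1.241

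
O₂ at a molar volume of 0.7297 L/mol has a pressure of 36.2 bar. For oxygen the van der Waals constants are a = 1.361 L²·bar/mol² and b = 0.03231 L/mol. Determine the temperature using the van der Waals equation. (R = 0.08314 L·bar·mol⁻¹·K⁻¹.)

T ≈ 325.1 K

T = (P + a/V_m²)(V_m − b)/R
P + a/V_m² = 36.2 + 1.361/(0.7297)² = 38.756 bar
V_m − b = 0.7297 − 0.03231 = 0.69739 L/mol
T = (38.756)(0.69739)/0.08314 = 325.1 K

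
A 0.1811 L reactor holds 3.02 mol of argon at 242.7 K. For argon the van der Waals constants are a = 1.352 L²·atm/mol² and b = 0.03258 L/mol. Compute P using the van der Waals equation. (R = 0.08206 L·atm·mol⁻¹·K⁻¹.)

P = nRT/(V − nb) − a n²/V²
nRT/(V − nb) = (3.02)(0.08206)(242.7)/(0.1811 − 3.02×0.03258) = 60.146/0.082708 = 727.21 atm
a n²/V² = (1.352)(3.02)²/(0.1811)² = 375.97 atm
P = 727.21 − 375.97 = 351.2 atm

P ≈ 351.2 atm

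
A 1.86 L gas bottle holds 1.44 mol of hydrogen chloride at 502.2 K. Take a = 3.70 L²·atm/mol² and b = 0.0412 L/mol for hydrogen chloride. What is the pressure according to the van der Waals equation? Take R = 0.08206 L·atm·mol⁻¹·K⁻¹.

P = nRT/(V − nb) − a n²/V²
nRT/(V − nb) = (1.44)(0.08206)(502.2)/(1.86 − 1.44×0.0412) = 59.343/1.8007 = 32.956 atm
a n²/V² = (3.70)(1.44)²/(1.86)² = 2.2177 atm
P = 32.956 − 2.2177 = 30.74 atm

P ≈ 30.74 atm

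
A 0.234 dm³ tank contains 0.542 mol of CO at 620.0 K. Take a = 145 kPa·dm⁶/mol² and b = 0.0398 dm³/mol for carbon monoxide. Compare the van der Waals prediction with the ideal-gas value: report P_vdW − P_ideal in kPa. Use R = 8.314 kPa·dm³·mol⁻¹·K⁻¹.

ΔP ≈ 435 kPa

Ideal: P_ideal = nRT/V = (0.542)(8.314)(620.0)/0.234 = 11939.5 kPa
vdW: P = nRT/(V − nb) − a n²/V² = 2793.84/0.212428 − 42.5958/0.0547560 = 13151.9 − 777.920 = 12374.0 kPa
ΔP = 12374.0 − 11939.5 = 435 kPa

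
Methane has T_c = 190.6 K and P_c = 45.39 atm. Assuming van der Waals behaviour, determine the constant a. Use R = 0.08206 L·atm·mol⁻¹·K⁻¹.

a ≈ 2.274 L²·atm/mol²

From T_c = 8a/(27Rb) and P_c = a/(27b²): a = 27 R² T_c²/(64 P_c).
a = 27×(0.08206)²×(190.6)²/(64×45.39) = 6605.0/2905.0 = 2.274 L²·atm/mol²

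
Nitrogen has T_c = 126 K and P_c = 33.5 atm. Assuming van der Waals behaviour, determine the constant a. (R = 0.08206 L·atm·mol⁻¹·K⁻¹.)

From T_c = 8a/(27Rb) and P_c = a/(27b²): a = 27 R² T_c²/(64 P_c).
a = 27×(0.08206)²×(126)²/(64×33.5) = 2886.5/2144.0 = 1.346 L²·atm/mol²

a ≈ 1.346 L²·atm/mol²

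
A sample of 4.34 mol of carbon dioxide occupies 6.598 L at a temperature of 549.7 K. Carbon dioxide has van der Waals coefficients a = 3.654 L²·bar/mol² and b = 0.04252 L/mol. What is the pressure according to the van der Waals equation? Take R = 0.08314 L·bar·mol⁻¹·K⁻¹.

P ≈ 29.35 bar

P = nRT/(V − nb) − a n²/V²
nRT/(V − nb) = (4.34)(0.08314)(549.7)/(6.598 − 4.34×0.04252) = 198.35/6.4135 = 30.927 bar
a n²/V² = (3.654)(4.34)²/(6.598)² = 1.5810 bar
P = 30.927 − 1.5810 = 29.35 bar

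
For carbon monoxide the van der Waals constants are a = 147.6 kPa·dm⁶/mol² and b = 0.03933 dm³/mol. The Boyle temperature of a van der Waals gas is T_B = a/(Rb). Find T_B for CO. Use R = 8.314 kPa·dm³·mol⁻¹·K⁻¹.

T_B ≈ 451.4 K

For a van der Waals gas the second virial coefficient B₂ = b − a/(RT) vanishes at T_B = a/(Rb).
T_B = 147.6/(8.314×0.03933) = 147.6/0.32699 = 451.4 K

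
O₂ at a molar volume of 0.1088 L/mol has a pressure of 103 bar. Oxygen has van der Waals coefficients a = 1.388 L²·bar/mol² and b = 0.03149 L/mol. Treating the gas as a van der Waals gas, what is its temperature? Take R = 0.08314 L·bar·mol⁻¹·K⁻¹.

T = (P + a/V_m²)(V_m − b)/R
P + a/V_m² = 103 + 1.388/(0.1088)² = 220.26 bar
V_m − b = 0.1088 − 0.03149 = 0.077310 L/mol
T = (220.26)(0.077310)/0.08314 = 204.8 K

T ≈ 204.8 K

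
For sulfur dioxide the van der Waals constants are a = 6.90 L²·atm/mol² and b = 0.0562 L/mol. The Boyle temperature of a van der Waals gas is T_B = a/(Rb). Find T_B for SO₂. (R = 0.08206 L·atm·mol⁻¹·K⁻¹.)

For a van der Waals gas the second virial coefficient B₂ = b − a/(RT) vanishes at T_B = a/(Rb).
T_B = 6.90/(0.08206×0.0562) = 6.90/0.0046118 = 1496 K

T_B ≈ 1496 K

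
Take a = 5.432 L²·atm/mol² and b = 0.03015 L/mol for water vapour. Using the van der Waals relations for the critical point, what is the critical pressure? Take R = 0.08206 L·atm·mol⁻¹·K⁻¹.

P_c ≈ 221.3 atm

For a van der Waals gas, P_c = a/(27b²).
P_c = 5.432/(27×(0.03015)²) = 5.432/0.024544 = 221.3 atm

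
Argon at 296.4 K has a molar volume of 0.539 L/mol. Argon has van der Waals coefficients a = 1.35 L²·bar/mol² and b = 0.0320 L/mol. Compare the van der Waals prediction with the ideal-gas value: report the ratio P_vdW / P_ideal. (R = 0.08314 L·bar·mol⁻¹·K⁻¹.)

Ideal: P_ideal = RT/V_m = (0.08314)(296.4)/0.539 = 45.7193 bar
vdW: P = RT/(V_m − b) − a/V_m² = 24.6427/0.507000 − 1.35/0.290521 = 48.6049 − 4.64682 = 43.9581 bar
Ratio = 43.9581/45.7193 = 0.9615

P_vdW / P_ideal ≈ 0.9615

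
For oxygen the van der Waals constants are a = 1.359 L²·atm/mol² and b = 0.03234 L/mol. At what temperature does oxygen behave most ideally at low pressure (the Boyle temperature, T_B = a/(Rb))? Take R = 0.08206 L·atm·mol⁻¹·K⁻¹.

T_B ≈ 512.1 K

For a van der Waals gas the second virial coefficient B₂ = b − a/(RT) vanishes at T_B = a/(Rb).
T_B = 1.359/(0.08206×0.03234) = 1.359/0.0026538 = 512.1 K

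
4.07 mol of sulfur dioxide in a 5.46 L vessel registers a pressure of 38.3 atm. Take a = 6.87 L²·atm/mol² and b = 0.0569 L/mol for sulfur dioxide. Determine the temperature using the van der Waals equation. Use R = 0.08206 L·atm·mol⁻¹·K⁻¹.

T ≈ 659.3 K

T = (P + a n²/V²)(V − nb)/(nR)
P + a n²/V² = 38.3 + (6.87)(4.07)²/(5.46)² = 42.117 atm
V − nb = 5.46 − (4.07)(0.0569) = 5.2284 L
T = (42.117)(5.2284)/((4.07)(0.08206)) = 659.3 K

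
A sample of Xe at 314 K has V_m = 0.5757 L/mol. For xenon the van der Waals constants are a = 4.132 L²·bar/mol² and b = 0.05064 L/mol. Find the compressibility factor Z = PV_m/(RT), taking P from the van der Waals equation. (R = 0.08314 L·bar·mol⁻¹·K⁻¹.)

Z ≈ 0.8215

P = RT/(V_m − b) − a/V_m² = (0.08314)(314)/(0.5757 − 0.05064) − 4.132/(0.5757)²
  = 26.106/0.52506 − 12.467 = 49.720 − 12.467 = 37.253 bar
Z = PV_m/(RT) = (37.253)(0.5757)/((0.08314)(314)) = 21.447/26.106 = 0.8215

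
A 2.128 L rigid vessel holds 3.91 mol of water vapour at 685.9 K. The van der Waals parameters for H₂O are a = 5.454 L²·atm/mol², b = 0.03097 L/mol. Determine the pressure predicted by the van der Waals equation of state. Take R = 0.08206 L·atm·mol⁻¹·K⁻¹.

P = nRT/(V − nb) − a n²/V²
nRT/(V − nb) = (3.91)(0.08206)(685.9)/(2.128 − 3.91×0.03097) = 220.07/2.0069 = 109.66 atm
a n²/V² = (5.454)(3.91)²/(2.128)² = 18.413 atm
P = 109.66 − 18.413 = 91.25 atm

P ≈ 91.25 atm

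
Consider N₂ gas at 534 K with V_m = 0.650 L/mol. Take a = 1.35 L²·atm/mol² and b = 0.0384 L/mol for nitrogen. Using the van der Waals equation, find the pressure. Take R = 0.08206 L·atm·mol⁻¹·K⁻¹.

P ≈ 68.45 atm

P = RT/(V_m − b) − a/V_m²
RT/(V_m − b) = (0.08206)(534)/(0.650 − 0.0384) = 43.820/0.61160 = 71.648 atm
a/V_m² = 1.35/(0.650)² = 3.1953 atm
P = 71.648 − 3.1953 = 68.45 atm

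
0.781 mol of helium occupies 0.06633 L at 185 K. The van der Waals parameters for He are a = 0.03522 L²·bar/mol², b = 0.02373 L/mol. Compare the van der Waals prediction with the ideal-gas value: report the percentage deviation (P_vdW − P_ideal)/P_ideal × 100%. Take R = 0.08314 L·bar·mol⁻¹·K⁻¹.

36.08 %

Ideal: P_ideal = nRT/V = (0.781)(0.08314)(185)/0.06633 = 181.102 bar
vdW: P = nRT/(V − nb) − a n²/V² = 12.0125/0.0477969 − 0.0214828/0.00439967 = 251.324 − 4.88282 = 246.441 bar
% deviation = (246.441 − 181.102)/181.102 × 100% = 36.08%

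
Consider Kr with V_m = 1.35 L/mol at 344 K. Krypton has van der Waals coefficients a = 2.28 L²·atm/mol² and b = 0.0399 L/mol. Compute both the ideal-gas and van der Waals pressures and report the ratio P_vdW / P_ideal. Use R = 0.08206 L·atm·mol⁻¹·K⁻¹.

Ideal: P_ideal = RT/V_m = (0.08206)(344)/1.35 = 20.9101 atm
vdW: P = RT/(V_m − b) − a/V_m² = 28.2286/1.31010 − 2.28/1.82250 = 21.5469 − 1.25103 = 20.2959 atm
Ratio = 20.2959/20.9101 = 0.9706

P_vdW / P_ideal ≈ 0.9706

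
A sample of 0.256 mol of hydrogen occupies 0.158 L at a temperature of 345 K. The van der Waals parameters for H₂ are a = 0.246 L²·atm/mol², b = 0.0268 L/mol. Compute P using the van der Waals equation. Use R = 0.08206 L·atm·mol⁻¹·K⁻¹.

P ≈ 47.31 atm

P = nRT/(V − nb) − a n²/V²
nRT/(V − nb) = (0.256)(0.08206)(345)/(0.158 − 0.256×0.0268) = 7.2475/0.15114 = 47.952 atm
a n²/V² = (0.246)(0.256)²/(0.158)² = 0.64580 atm
P = 47.952 − 0.64580 = 47.31 atm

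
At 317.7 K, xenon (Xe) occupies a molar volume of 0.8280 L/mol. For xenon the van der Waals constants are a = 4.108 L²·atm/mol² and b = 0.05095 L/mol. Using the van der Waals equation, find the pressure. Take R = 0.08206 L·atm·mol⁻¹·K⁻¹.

P = RT/(V_m − b) − a/V_m²
RT/(V_m − b) = (0.08206)(317.7)/(0.8280 − 0.05095) = 26.070/0.77705 = 33.550 atm
a/V_m² = 4.108/(0.8280)² = 5.9920 atm
P = 33.550 − 5.9920 = 27.56 atm

P ≈ 27.56 atm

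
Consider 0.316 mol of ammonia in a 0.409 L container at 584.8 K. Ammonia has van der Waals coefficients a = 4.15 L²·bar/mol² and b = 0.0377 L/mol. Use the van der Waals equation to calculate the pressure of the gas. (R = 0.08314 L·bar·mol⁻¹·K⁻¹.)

P = nRT/(V − nb) − a n²/V²
nRT/(V − nb) = (0.316)(0.08314)(584.8)/(0.409 − 0.316×0.0377) = 15.364/0.39709 = 38.691 bar
a n²/V² = (4.15)(0.316)²/(0.409)² = 2.4773 bar
P = 38.691 − 2.4773 = 36.21 bar

P ≈ 36.21 bar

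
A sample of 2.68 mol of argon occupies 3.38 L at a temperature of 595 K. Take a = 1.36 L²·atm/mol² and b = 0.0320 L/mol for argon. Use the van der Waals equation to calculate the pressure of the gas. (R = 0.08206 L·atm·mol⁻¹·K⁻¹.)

P ≈ 38.87 atm

P = nRT/(V − nb) − a n²/V²
nRT/(V − nb) = (2.68)(0.08206)(595)/(3.38 − 2.68×0.0320) = 130.85/3.2942 = 39.721 atm
a n²/V² = (1.36)(2.68)²/(3.38)² = 0.85502 atm
P = 39.721 − 0.85502 = 38.87 atm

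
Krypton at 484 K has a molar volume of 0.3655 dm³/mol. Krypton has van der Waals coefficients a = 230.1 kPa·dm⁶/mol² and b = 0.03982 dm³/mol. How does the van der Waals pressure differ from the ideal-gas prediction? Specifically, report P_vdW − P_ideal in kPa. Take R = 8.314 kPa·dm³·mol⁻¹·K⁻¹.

ΔP ≈ -376 kPa

Ideal: P_ideal = RT/V_m = (8.314)(484)/0.3655 = 11009.5 kPa
vdW: P = RT/(V_m − b) − a/V_m² = 4023.98/0.325680 − 230.1/0.133590 = 12355.6 − 1722.43 = 10633.2 kPa
ΔP = 10633.2 − 11009.5 = -376 kPa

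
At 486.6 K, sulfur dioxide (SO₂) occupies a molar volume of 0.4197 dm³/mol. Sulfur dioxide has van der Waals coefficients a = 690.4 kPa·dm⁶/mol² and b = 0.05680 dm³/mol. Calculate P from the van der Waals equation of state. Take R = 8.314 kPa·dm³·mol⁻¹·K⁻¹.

P = RT/(V_m − b) − a/V_m²
RT/(V_m − b) = (8.314)(486.6)/(0.4197 − 0.05680) = 4045.6/0.36290 = 11148 kPa
a/V_m² = 690.4/(0.4197)² = 3919.4 kPa
P = 11148 − 3919.4 = 7229 kPa

P ≈ 7229 kPa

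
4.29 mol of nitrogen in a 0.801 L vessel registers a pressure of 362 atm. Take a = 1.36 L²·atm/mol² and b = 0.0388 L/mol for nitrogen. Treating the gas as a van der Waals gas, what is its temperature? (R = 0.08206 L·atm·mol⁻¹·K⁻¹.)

T ≈ 722.8 K

T = (P + a n²/V²)(V − nb)/(nR)
P + a n²/V² = 362 + (1.36)(4.29)²/(0.801)² = 401.01 atm
V − nb = 0.801 − (4.29)(0.0388) = 0.63455 L
T = (401.01)(0.63455)/((4.29)(0.08206)) = 722.8 K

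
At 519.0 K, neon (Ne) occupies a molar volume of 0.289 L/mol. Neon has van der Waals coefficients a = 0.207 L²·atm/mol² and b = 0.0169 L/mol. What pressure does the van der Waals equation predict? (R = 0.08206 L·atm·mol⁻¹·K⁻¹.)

P ≈ 154.0 atm

P = RT/(V_m − b) − a/V_m²
RT/(V_m − b) = (0.08206)(519.0)/(0.289 − 0.0169) = 42.589/0.27210 = 156.52 atm
a/V_m² = 0.207/(0.289)² = 2.4784 atm
P = 156.52 − 2.4784 = 154.0 atm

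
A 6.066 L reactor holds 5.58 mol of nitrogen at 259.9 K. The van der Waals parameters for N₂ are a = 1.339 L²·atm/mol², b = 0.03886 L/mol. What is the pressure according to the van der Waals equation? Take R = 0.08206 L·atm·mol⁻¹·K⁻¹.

P = nRT/(V − nb) − a n²/V²
nRT/(V − nb) = (5.58)(0.08206)(259.9)/(6.066 − 5.58×0.03886) = 119.01/5.8492 = 20.346 atm
a n²/V² = (1.339)(5.58)²/(6.066)² = 1.1330 atm
P = 20.346 − 1.1330 = 19.21 atm

P ≈ 19.21 atm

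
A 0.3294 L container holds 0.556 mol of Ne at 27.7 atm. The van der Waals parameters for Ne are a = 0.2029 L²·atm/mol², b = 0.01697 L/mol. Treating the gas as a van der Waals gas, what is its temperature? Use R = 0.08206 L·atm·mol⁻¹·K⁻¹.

T ≈ 198.3 K

T = (P + a n²/V²)(V − nb)/(nR)
P + a n²/V² = 27.7 + (0.2029)(0.556)²/(0.3294)² = 28.278 atm
V − nb = 0.3294 − (0.556)(0.01697) = 0.31996 L
T = (28.278)(0.31996)/((0.556)(0.08206)) = 198.3 K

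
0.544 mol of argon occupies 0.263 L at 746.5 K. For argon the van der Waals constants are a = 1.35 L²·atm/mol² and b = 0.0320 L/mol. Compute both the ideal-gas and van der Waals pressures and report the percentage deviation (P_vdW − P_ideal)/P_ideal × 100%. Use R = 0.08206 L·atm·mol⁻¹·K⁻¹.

Ideal: P_ideal = nRT/V = (0.544)(0.08206)(746.5)/0.263 = 126.708 atm
vdW: P = nRT/(V − nb) − a n²/V² = 33.3242/0.245592 − 0.399514/0.0691690 = 135.689 − 5.77591 = 129.913 atm
% deviation = (129.913 − 126.708)/126.708 × 100% = 2.53%

2.53 %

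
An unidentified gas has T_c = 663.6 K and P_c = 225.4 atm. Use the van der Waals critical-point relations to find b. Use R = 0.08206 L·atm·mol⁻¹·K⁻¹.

b ≈ 0.03020 L/mol

From T_c = 8a/(27Rb) and P_c = a/(27b²): b = R T_c/(8 P_c).
b = (0.08206)(663.6)/(8×225.4) = 54.455/1803.2 = 0.03020 L/mol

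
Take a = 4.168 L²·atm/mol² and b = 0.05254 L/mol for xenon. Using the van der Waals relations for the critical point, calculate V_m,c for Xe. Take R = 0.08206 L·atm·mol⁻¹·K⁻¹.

V_m,c ≈ 0.1576 L/mol

For a van der Waals gas, V_m,c = 3b.
V_m,c = 3×0.05254 = 0.1576 L/mol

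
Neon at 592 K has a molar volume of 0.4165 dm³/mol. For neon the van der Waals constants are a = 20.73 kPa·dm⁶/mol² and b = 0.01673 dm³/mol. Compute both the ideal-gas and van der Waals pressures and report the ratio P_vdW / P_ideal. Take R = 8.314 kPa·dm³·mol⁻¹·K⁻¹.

P_vdW / P_ideal ≈ 1.032

Ideal: P_ideal = RT/V_m = (8.314)(592)/0.4165 = 11817.3 kPa
vdW: P = RT/(V_m − b) − a/V_m² = 4921.89/0.399770 − 20.73/0.173472 = 12311.8 − 119.501 = 12192.3 kPa
Ratio = 12192.3/11817.3 = 1.032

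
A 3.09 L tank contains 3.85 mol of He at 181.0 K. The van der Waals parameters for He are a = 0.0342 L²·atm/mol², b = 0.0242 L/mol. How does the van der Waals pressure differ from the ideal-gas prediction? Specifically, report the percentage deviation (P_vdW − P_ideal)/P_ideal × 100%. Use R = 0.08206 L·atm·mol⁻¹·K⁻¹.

2.82 %

Ideal: P_ideal = nRT/V = (3.85)(0.08206)(181.0)/3.09 = 18.5060 atm
vdW: P = nRT/(V − nb) − a n²/V² = 57.1835/2.99683 − 0.506930/9.54810 = 19.0813 − 0.0530922 = 19.0282 atm
% deviation = (19.0282 − 18.5060)/18.5060 × 100% = 2.82%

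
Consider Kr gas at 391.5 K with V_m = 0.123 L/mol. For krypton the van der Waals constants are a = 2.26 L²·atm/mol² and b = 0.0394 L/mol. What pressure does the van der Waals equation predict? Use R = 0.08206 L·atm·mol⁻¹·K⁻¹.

P = RT/(V_m − b) − a/V_m²
RT/(V_m − b) = (0.08206)(391.5)/(0.123 − 0.0394) = 32.126/0.083600 = 384.28 atm
a/V_m² = 2.26/(0.123)² = 149.38 atm
P = 384.28 − 149.38 = 234.9 atm

P ≈ 234.9 atm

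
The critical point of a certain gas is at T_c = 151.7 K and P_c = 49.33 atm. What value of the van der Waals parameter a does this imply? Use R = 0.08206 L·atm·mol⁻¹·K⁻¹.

a ≈ 1.325 L²·atm/mol²

From T_c = 8a/(27Rb) and P_c = a/(27b²): a = 27 R² T_c²/(64 P_c).
a = 27×(0.08206)²×(151.7)²/(64×49.33) = 4184.1/3157.1 = 1.325 L²·atm/mol²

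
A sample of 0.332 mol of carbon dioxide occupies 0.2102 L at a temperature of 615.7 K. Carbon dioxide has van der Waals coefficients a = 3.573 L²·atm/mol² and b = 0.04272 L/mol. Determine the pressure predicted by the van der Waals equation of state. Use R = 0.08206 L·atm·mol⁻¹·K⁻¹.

P ≈ 76.66 atm

P = nRT/(V − nb) − a n²/V²
nRT/(V − nb) = (0.332)(0.08206)(615.7)/(0.2102 − 0.332×0.04272) = 16.774/0.19602 = 85.573 atm
a n²/V² = (3.573)(0.332)²/(0.2102)² = 8.9134 atm
P = 85.573 − 8.9134 = 76.66 atm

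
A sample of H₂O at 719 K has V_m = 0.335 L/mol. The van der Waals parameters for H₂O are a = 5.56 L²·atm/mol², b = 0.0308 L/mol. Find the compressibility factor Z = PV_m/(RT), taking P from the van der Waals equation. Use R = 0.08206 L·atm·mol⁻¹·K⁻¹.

Z ≈ 0.8199

P = RT/(V_m − b) − a/V_m² = (0.08206)(719)/(0.335 − 0.0308) − 5.56/(0.335)²
  = 59.001/0.30420 − 49.543 = 193.95 − 49.543 = 144.41 atm
Z = PV_m/(RT) = (144.41)(0.335)/((0.08206)(719)) = 48.377/59.001 = 0.8199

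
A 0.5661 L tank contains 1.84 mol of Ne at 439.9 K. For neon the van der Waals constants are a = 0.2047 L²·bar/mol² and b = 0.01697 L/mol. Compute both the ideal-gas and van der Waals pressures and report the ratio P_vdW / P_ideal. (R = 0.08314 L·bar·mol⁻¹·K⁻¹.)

Ideal: P_ideal = nRT/V = (1.84)(0.08314)(439.9)/0.5661 = 118.874 bar
vdW: P = nRT/(V − nb) − a n²/V² = 67.2948/0.534875 − 0.693032/0.320469 = 125.814 − 2.16256 = 123.651 bar
Ratio = 123.651/118.874 = 1.040

P_vdW / P_ideal ≈ 1.040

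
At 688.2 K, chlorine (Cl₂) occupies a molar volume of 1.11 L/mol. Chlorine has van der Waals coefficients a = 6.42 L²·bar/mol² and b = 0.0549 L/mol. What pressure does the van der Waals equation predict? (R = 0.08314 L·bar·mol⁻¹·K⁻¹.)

P = RT/(V_m − b) − a/V_m²
RT/(V_m − b) = (0.08314)(688.2)/(1.11 − 0.0549) = 57.217/1.0551 = 54.229 bar
a/V_m² = 6.42/(1.11)² = 5.2106 bar
P = 54.229 − 5.2106 = 49.02 bar

P ≈ 49.02 bar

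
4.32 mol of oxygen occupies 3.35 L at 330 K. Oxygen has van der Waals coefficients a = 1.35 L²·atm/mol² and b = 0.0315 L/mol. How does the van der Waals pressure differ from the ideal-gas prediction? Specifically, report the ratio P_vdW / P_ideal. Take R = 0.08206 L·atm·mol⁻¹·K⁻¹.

Ideal: P_ideal = nRT/V = (4.32)(0.08206)(330)/3.35 = 34.9208 atm
vdW: P = nRT/(V − nb) − a n²/V² = 116.985/3.21392 − 25.1942/11.2225 = 36.3995 − 2.24497 = 34.1545 atm
Ratio = 34.1545/34.9208 = 0.9781

P_vdW / P_ideal ≈ 0.9781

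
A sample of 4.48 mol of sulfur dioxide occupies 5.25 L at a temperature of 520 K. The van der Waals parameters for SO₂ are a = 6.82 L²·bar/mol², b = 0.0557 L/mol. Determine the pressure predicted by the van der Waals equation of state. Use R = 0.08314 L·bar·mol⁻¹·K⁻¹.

P = nRT/(V − nb) − a n²/V²
nRT/(V − nb) = (4.48)(0.08314)(520)/(5.25 − 4.48×0.0557) = 193.68/5.0005 = 38.732 bar
a n²/V² = (6.82)(4.48)²/(5.25)² = 4.9662 bar
P = 38.732 − 4.9662 = 33.77 bar

P ≈ 33.77 bar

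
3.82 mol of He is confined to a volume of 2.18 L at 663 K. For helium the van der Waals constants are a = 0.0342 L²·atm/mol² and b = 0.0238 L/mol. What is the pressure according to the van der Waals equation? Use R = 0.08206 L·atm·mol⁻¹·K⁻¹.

P = nRT/(V − nb) − a n²/V²
nRT/(V − nb) = (3.82)(0.08206)(663)/(2.18 − 3.82×0.0238) = 207.83/2.0891 = 99.483 atm
a n²/V² = (0.0342)(3.82)²/(2.18)² = 0.10501 atm
P = 99.483 − 0.10501 = 99.38 atm

P ≈ 99.38 atm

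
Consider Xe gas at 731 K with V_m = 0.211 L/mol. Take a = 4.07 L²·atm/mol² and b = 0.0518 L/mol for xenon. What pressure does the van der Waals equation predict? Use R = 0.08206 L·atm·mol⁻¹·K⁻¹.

P ≈ 285.4 atm

P = RT/(V_m − b) − a/V_m²
RT/(V_m − b) = (0.08206)(731)/(0.211 − 0.0518) = 59.986/0.15920 = 376.80 atm
a/V_m² = 4.07/(0.211)² = 91.418 atm
P = 376.80 − 91.418 = 285.4 atm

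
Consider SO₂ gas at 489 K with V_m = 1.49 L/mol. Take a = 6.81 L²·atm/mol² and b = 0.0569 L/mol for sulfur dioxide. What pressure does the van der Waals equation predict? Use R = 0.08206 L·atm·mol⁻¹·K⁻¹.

P ≈ 24.93 atm

P = RT/(V_m − b) − a/V_m²
RT/(V_m − b) = (0.08206)(489)/(1.49 − 0.0569) = 40.127/1.4331 = 28.000 atm
a/V_m² = 6.81/(1.49)² = 3.0674 atm
P = 28.000 − 3.0674 = 24.93 atm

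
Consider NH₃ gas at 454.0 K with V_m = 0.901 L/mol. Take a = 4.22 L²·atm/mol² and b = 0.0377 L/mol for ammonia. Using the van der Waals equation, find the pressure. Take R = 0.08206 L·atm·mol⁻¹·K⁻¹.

P ≈ 37.96 atm

P = RT/(V_m − b) − a/V_m²
RT/(V_m − b) = (0.08206)(454.0)/(0.901 − 0.0377) = 37.255/0.86330 = 43.154 atm
a/V_m² = 4.22/(0.901)² = 5.1983 atm
P = 43.154 − 5.1983 = 37.96 atm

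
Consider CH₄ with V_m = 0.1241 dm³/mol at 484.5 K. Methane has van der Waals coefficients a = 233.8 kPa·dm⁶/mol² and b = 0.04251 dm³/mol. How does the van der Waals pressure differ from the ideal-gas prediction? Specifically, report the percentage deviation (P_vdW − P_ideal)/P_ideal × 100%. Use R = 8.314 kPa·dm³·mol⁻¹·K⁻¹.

Ideal: P_ideal = RT/V_m = (8.314)(484.5)/0.1241 = 32458.8 kPa
vdW: P = RT/(V_m − b) − a/V_m² = 4028.13/0.0815900 − 233.8/0.0154008 = 49370.4 − 15181.0 = 34189.4 kPa
% deviation = (34189.4 − 32458.8)/32458.8 × 100% = 5.33%

5.33 %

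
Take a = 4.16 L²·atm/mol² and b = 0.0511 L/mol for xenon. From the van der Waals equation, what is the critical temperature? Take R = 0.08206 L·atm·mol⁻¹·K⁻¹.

For a van der Waals gas, T_c = 8a/(27Rb).
T_c = 8×4.16/(27×0.08206×0.0511) = 33.280/0.11322 = 293.9 K

T_c ≈ 293.9 K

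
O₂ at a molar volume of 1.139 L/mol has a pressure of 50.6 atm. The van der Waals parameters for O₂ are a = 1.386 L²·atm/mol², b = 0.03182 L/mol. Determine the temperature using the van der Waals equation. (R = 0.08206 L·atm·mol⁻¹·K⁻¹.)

T ≈ 697.1 K

T = (P + a/V_m²)(V_m − b)/R
P + a/V_m² = 50.6 + 1.386/(1.139)² = 51.668 atm
V_m − b = 1.139 − 0.03182 = 1.1072 L/mol
T = (51.668)(1.1072)/0.08206 = 697.1 K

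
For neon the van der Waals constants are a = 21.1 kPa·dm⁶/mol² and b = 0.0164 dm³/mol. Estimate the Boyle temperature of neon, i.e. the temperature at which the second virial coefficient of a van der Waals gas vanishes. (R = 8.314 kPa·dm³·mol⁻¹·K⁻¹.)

For a van der Waals gas the second virial coefficient B₂ = b − a/(RT) vanishes at T_B = a/(Rb).
T_B = 21.1/(8.314×0.0164) = 21.1/0.13635 = 154.7 K

T_B ≈ 154.7 K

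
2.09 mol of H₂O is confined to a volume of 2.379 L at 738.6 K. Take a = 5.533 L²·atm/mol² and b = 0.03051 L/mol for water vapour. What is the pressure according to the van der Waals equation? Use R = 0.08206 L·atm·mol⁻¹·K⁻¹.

P = nRT/(V − nb) − a n²/V²
nRT/(V − nb) = (2.09)(0.08206)(738.6)/(2.379 − 2.09×0.03051) = 126.67/2.3152 = 54.712 atm
a n²/V² = (5.533)(2.09)²/(2.379)² = 4.2704 atm
P = 54.712 − 4.2704 = 50.44 atm

P ≈ 50.44 atm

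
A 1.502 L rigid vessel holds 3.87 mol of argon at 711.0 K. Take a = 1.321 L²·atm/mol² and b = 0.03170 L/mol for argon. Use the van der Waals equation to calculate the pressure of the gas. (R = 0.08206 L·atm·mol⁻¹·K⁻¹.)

P ≈ 154.9 atm

P = nRT/(V − nb) − a n²/V²
nRT/(V − nb) = (3.87)(0.08206)(711.0)/(1.502 − 3.87×0.03170) = 225.79/1.3793 = 163.70 atm
a n²/V² = (1.321)(3.87)²/(1.502)² = 8.7697 atm
P = 163.70 − 8.7697 = 154.9 atm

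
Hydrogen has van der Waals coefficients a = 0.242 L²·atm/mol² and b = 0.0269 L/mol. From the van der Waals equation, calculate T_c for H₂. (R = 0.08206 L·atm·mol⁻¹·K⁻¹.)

For a van der Waals gas, T_c = 8a/(27Rb).
T_c = 8×0.242/(27×0.08206×0.0269) = 1.9360/0.059600 = 32.48 K

T_c ≈ 32.48 K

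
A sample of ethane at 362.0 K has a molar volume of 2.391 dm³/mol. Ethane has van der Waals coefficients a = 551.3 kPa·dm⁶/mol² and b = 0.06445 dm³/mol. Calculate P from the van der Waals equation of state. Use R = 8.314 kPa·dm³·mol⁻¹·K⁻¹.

P ≈ 1197 kPa

P = RT/(V_m − b) − a/V_m²
RT/(V_m − b) = (8.314)(362.0)/(2.391 − 0.06445) = 3009.7/2.3266 = 1293.6 kPa
a/V_m² = 551.3/(2.391)² = 96.434 kPa
P = 1293.6 − 96.434 = 1197 kPa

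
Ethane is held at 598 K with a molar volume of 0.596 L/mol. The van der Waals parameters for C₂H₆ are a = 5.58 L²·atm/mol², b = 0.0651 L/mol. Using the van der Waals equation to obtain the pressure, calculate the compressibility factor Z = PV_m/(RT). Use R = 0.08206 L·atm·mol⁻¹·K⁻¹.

Z ≈ 0.9318

P = RT/(V_m − b) − a/V_m² = (0.08206)(598)/(0.596 − 0.0651) − 5.58/(0.596)²
  = 49.072/0.53090 − 15.709 = 92.432 − 15.709 = 76.723 atm
Z = PV_m/(RT) = (76.723)(0.596)/((0.08206)(598)) = 45.727/49.072 = 0.9318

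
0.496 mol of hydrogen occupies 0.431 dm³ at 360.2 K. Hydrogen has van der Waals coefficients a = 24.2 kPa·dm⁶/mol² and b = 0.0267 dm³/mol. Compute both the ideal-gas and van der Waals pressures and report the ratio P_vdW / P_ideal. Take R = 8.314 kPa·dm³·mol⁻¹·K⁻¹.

Ideal: P_ideal = nRT/V = (0.496)(8.314)(360.2)/0.431 = 3446.34 kPa
vdW: P = nRT/(V − nb) − a n²/V² = 1485.37/0.417757 − 5.95359/0.185761 = 3555.58 − 32.0497 = 3523.53 kPa
Ratio = 3523.53/3446.34 = 1.022

P_vdW / P_ideal ≈ 1.022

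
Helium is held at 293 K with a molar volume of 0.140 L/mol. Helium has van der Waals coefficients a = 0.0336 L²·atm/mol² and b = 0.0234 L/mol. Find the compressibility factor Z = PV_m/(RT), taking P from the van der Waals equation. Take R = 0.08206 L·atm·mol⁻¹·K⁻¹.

P = RT/(V_m − b) − a/V_m² = (0.08206)(293)/(0.140 − 0.0234) − 0.0336/(0.140)²
  = 24.044/0.11660 − 1.7143 = 206.21 − 1.7143 = 204.50 atm
Z = PV_m/(RT) = (204.50)(0.140)/((0.08206)(293)) = 28.630/24.044 = 1.191

Z ≈ 1.191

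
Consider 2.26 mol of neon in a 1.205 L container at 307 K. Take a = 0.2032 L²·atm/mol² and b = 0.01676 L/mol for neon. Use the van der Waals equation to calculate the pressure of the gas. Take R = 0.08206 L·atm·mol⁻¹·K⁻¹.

P ≈ 48.07 atm

P = nRT/(V − nb) − a n²/V²
nRT/(V − nb) = (2.26)(0.08206)(307)/(1.205 − 2.26×0.01676) = 56.935/1.1671 = 48.783 atm
a n²/V² = (0.2032)(2.26)²/(1.205)² = 0.71477 atm
P = 48.783 − 0.71477 = 48.07 atm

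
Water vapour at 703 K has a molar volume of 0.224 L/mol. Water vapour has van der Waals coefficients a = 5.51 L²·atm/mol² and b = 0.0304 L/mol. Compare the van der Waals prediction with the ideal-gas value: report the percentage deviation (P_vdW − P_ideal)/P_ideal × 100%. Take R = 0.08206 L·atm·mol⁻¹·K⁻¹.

Ideal: P_ideal = RT/V_m = (0.08206)(703)/0.224 = 257.537 atm
vdW: P = RT/(V_m − b) − a/V_m² = 57.6882/0.193600 − 5.51/0.0501760 = 297.976 − 109.813 = 188.163 atm
% deviation = (188.163 − 257.537)/257.537 × 100% = -26.94%

-26.94 %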